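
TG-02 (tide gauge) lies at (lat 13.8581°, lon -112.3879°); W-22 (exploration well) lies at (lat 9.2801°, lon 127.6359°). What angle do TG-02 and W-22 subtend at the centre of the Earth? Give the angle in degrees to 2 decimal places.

116.11°

Δφ = -4.5780°,  Δλ = -119.9762°
a = sin²(Δφ/2) + cos φ₁ cos φ₂ sin²(Δλ/2) = 0.720061
c = 2·arcsin(√a) = 2.026532 rad = 116.1117°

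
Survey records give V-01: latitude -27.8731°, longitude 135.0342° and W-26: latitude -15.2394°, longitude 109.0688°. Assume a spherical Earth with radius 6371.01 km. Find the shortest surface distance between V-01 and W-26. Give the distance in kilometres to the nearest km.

Δφ = 12.6337°,  Δλ = -25.9654°
a = sin²(Δφ/2) + cos φ₁ cos φ₂ sin²(Δλ/2) = 0.055152
c = 2·arcsin(√a) = 0.474119 rad = 27.1650°
d = R·c = 6371.01 × 0.474119 = 3020.6 km

3021 km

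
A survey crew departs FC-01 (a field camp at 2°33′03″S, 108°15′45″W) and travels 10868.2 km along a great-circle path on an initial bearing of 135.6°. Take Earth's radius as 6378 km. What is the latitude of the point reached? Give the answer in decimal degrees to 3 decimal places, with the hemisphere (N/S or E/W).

44.550°S

FC-01: φ = -2.55083°, λ = -108.26250°
δ = d/R = 10868.2/6378 = 1.704014 rad
φ₂ = arcsin(sin φ₁ cos δ + cos φ₁ sin δ cos θ)
   = arcsin(-0.04451·-0.13282 + 0.99901·0.99114·-0.71447) = -44.54981°
λ₂ = λ₁ + atan2(sin θ sin δ cos φ₁, cos δ − sin φ₁ sin φ₂) = -4.94054°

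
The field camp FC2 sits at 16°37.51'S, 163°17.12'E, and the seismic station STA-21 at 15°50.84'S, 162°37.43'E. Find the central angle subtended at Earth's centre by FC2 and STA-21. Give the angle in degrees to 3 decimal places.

1.004°

FC2: φ = -16.62517°, λ = +163.28533°
STA-21: φ = -15.84733°, λ = +162.62383°
Δφ = 0.7778°,  Δλ = -0.6615°
a = sin²(Δφ/2) + cos φ₁ cos φ₂ sin²(Δλ/2) = 0.000077
c = 2·arcsin(√a) = 0.017526 rad = 1.0042°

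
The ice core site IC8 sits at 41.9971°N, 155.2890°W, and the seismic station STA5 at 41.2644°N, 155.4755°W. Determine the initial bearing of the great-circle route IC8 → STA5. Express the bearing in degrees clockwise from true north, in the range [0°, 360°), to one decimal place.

190.8°

Δλ = -0.1865°
y = sin Δλ · cos φ₂ = -0.002447
x = cos φ₁ sin φ₂ − sin φ₁ cos φ₂ cos Δλ = -0.012785
θ = atan2(y, x) = -169.1660° → 190.8340° (mod 360°)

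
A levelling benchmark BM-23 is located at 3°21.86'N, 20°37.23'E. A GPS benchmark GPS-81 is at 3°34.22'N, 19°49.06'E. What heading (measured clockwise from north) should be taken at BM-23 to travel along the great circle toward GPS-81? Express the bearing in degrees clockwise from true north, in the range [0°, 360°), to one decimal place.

284.4°

BM-23: φ = +3.36433°, λ = +20.62050°
GPS-81: φ = +3.57033°, λ = +19.81767°
Δλ = -0.8028°
y = sin Δλ · cos φ₂ = -0.013984
x = cos φ₁ sin φ₂ − sin φ₁ cos φ₂ cos Δλ = 0.003601
θ = atan2(y, x) = -75.5595° → 284.4405° (mod 360°)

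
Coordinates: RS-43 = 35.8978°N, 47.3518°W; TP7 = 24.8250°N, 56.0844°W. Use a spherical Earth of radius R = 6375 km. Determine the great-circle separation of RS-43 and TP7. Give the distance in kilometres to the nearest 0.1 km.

Δφ = -11.0728°,  Δλ = -8.7326°
a = sin²(Δφ/2) + cos φ₁ cos φ₂ sin²(Δλ/2) = 0.013569
c = 2·arcsin(√a) = 0.233506 rad = 13.3789°
d = R·c = 6375 × 0.233506 = 1488.6 km

1488.6 km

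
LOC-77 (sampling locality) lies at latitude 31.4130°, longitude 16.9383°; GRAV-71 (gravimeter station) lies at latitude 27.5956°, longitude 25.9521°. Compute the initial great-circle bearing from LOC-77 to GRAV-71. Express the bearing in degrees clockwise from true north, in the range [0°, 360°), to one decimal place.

113.7°

Δλ = 9.0138°
y = sin Δλ · cos φ₂ = 0.138849
x = cos φ₁ sin φ₂ − sin φ₁ cos φ₂ cos Δλ = -0.060873
θ = atan2(y, x) = 113.6730° → 113.6730° (mod 360°)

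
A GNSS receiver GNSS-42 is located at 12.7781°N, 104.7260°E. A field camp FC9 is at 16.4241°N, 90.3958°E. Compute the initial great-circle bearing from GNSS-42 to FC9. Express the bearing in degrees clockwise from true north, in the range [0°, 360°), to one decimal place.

286.5°

Δλ = -14.3302°
y = sin Δλ · cos φ₂ = -0.237410
x = cos φ₁ sin φ₂ − sin φ₁ cos φ₂ cos Δλ = 0.070193
θ = atan2(y, x) = -73.5291° → 286.4709° (mod 360°)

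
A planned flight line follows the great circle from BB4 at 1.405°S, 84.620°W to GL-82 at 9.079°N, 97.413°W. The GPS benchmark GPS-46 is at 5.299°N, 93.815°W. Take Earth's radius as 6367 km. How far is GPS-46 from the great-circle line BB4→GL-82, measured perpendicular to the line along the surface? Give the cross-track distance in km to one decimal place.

76.2 km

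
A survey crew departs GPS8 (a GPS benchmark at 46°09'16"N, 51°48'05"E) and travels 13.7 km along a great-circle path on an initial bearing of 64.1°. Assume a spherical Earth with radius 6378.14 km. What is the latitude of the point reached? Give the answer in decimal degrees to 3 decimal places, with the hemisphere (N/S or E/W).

GPS8: φ = +46.15444°, λ = +51.80139°
δ = d/R = 13.7/6378.14 = 0.002148 rad
φ₂ = arcsin(sin φ₁ cos δ + cos φ₁ sin δ cos θ)
   = arcsin(0.72121·1.00000 + 0.69272·0.00215·0.43680) = 46.20809°
λ₂ = λ₁ + atan2(sin θ sin δ cos φ₁, cos δ − sin φ₁ sin φ₂) = 51.96136°

46.208°N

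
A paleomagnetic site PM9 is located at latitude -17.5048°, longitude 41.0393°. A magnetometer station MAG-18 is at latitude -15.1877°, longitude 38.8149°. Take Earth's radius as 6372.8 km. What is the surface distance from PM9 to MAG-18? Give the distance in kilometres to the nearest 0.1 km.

Δφ = 2.3171°,  Δλ = -2.2244°
a = sin²(Δφ/2) + cos φ₁ cos φ₂ sin²(Δλ/2) = 0.000756
c = 2·arcsin(√a) = 0.054982 rad = 3.1503°
d = R·c = 6372.8 × 0.054982 = 350.4 km

350.4 km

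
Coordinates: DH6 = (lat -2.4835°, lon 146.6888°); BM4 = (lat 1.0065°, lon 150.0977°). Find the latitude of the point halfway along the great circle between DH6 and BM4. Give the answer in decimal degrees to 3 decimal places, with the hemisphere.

0.739°S

Bx = cos φ₂ cos Δλ = 0.998077,  By = cos φ₂ sin Δλ = 0.059452
φₘ = atan2(sin φ₁ + sin φ₂, √((cos φ₁ + Bx)² + By²)) = -0.73883°
λₘ = λ₁ + atan2(By, cos φ₁ + Bx) = 148.39392°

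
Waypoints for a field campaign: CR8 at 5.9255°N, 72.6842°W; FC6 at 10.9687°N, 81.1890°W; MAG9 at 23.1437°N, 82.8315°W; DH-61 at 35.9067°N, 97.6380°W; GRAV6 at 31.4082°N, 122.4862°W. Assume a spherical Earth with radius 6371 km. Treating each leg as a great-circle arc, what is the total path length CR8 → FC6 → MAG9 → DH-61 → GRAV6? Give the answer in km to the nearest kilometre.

6814 km

CR8→FC6: c = 0.171143 rad, d = 1090.35 km
FC6→MAG9: c = 0.214245 rad, d = 1364.96 km
MAG9→DH-61: c = 0.315759 rad, d = 2011.70 km
DH-61→GRAV6: c = 0.368351 rad, d = 2346.76 km
Total = 1090.35 + 1364.96 + 2011.70 + 2346.76 = 6813.77 km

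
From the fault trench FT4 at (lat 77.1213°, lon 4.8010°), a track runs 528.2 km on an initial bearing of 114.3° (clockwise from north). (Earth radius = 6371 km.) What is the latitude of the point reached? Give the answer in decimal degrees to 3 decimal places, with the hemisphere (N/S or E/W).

74.558°N

δ = d/R = 528.2/6371 = 0.082907 rad
φ₂ = arcsin(sin φ₁ cos δ + cos φ₁ sin δ cos θ)
   = arcsin(0.97484·0.99657 + 0.22289·0.08281·-0.41151) = 74.55791°
λ₂ = λ₁ + atan2(sin θ sin δ cos φ₁, cos δ − sin φ₁ sin φ₂) = 21.26778°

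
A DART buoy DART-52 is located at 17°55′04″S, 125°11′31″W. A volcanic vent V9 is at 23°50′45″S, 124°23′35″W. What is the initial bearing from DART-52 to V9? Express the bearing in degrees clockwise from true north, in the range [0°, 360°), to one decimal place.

173.0°

DART-52: φ = -17.91778°, λ = -125.19194°
V9: φ = -23.84583°, λ = -124.39306°
Δλ = 0.7989°
y = sin Δλ · cos φ₂ = 0.012753
x = cos φ₁ sin φ₂ − sin φ₁ cos φ₂ cos Δλ = -0.103307
θ = atan2(y, x) = 172.9628° → 172.9628° (mod 360°)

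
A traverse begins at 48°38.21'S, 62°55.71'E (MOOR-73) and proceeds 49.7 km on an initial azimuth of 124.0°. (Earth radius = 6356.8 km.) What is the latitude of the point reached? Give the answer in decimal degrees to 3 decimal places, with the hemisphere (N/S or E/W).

48.886°S

MOOR-73: φ = -48.63683°, λ = +62.92850°
δ = d/R = 49.7/6356.8 = 0.007818 rad
φ₂ = arcsin(sin φ₁ cos δ + cos φ₁ sin δ cos θ)
   = arcsin(-0.75054·0.99997 + 0.66083·0.00782·-0.55919) = -48.88595°
λ₂ = λ₁ + atan2(sin θ sin δ cos φ₁, cos δ − sin φ₁ sin φ₂) = 63.49328°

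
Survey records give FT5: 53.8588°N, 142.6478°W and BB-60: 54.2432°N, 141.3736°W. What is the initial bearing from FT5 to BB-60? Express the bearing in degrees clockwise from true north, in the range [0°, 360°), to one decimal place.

62.3°

Δλ = 1.2742°
y = sin Δλ · cos φ₂ = 0.012994
x = cos φ₁ sin φ₂ − sin φ₁ cos φ₂ cos Δλ = 0.006826
θ = atan2(y, x) = 62.2876° → 62.2876° (mod 360°)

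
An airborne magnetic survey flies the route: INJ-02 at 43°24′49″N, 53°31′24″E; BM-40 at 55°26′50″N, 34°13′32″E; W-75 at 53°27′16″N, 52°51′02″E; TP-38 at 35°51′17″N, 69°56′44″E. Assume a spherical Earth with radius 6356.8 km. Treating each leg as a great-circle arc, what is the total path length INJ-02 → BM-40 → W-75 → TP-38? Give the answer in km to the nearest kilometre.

5495 km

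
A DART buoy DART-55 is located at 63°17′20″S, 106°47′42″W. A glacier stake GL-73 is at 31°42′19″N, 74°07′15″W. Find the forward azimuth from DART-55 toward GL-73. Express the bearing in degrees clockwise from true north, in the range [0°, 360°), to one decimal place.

27.7°

DART-55: φ = -63.28889°, λ = -106.79500°
GL-73: φ = +31.70528°, λ = -74.12083°
Δλ = 32.6742°
y = sin Δλ · cos φ₂ = 0.459293
x = cos φ₁ sin φ₂ − sin φ₁ cos φ₂ cos Δλ = 0.875941
θ = atan2(y, x) = 27.6699° → 27.6699° (mod 360°)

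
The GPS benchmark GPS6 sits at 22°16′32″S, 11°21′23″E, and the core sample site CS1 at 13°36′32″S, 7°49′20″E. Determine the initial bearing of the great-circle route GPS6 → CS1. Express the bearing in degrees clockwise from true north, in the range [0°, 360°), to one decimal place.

GPS6: φ = -22.27556°, λ = +11.35639°
CS1: φ = -13.60889°, λ = +7.82222°
Δλ = -3.5342°
y = sin Δλ · cos φ₂ = -0.059913
x = cos φ₁ sin φ₂ − sin φ₁ cos φ₂ cos Δλ = 0.149985
θ = atan2(y, x) = -21.7747° → 338.2253° (mod 360°)

338.2°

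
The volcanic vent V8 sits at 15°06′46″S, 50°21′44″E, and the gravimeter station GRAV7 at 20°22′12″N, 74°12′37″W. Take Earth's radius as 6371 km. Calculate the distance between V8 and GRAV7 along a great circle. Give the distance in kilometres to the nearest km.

14142 km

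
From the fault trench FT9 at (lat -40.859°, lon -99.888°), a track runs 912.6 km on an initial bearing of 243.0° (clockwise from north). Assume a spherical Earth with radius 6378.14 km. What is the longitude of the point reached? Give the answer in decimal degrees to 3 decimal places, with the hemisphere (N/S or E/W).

110.086°W

δ = d/R = 912.6/6378.14 = 0.143082 rad
φ₂ = arcsin(sin φ₁ cos δ + cos φ₁ sin δ cos θ)
   = arcsin(-0.65420·0.98978 + 0.75632·0.14259·-0.45399) = -44.14498°
λ₂ = λ₁ + atan2(sin θ sin δ cos φ₁, cos δ − sin φ₁ sin φ₂) = -110.08641°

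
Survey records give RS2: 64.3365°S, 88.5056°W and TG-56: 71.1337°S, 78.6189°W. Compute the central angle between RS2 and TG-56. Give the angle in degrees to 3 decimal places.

Δφ = -6.7972°,  Δλ = 9.8867°
a = sin²(Δφ/2) + cos φ₁ cos φ₂ sin²(Δλ/2) = 0.004554
c = 2·arcsin(√a) = 0.135073 rad = 7.7391°

7.739°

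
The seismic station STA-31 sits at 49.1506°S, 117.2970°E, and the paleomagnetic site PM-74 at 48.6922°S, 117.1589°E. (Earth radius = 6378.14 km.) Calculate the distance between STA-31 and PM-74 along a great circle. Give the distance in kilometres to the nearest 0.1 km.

52.0 km

Δφ = 0.4584°,  Δλ = -0.1381°
a = sin²(Δφ/2) + cos φ₁ cos φ₂ sin²(Δλ/2) = 0.000017
c = 2·arcsin(√a) = 0.008156 rad = 0.4673°
d = R·c = 6378.14 × 0.008156 = 52.0 km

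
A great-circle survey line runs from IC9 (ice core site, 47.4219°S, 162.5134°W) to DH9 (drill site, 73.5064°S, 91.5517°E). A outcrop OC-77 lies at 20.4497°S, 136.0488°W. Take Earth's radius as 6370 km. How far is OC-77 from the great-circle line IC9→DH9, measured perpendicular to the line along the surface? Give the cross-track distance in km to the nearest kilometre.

1623 km

δ₁₃ = central angle IC9→OC-77 = 0.600958 rad  (haversine)
θ₁₃ = bearing IC9→OC-77 = 47.602°,  θ₁₂ = bearing IC9→DH9 = 201.137°
dₓₜ = R·arcsin(sin δ₁₃ · sin(θ₁₃ − θ₁₂)) = 6370·arcsin(0.56543·sin(-153.535°)) = -1622.662 km
|dₓₜ| = 1622.662 km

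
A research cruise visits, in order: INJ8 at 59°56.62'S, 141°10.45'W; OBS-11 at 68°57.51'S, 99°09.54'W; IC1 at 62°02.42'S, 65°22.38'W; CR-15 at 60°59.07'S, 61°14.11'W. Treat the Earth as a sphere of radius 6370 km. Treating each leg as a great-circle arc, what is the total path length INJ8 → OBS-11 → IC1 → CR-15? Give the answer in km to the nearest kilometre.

4147 km

INJ8: φ = -59.94367°, λ = -141.17417°
OBS-11: φ = -68.95850°, λ = -99.15900°
IC1: φ = -62.04033°, λ = -65.37300°
CR-15: φ = -60.98450°, λ = -61.23517°
INJ8→OBS-11: c = 0.343961 rad, d = 2191.03 km
OBS-11→IC1: c = 0.268046 rad, d = 1707.45 km
IC1→CR-15: c = 0.039056 rad, d = 248.78 km
Total = 2191.03 + 1707.45 + 248.78 = 4147.27 km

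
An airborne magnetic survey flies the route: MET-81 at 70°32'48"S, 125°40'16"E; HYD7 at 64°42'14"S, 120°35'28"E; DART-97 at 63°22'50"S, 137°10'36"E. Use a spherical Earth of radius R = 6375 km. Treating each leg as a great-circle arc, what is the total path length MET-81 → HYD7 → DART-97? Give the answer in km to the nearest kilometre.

1503 km

MET-81: φ = -70.54667°, λ = +125.67111°
HYD7: φ = -64.70389°, λ = +120.59111°
DART-97: φ = -63.38056°, λ = +137.17667°
MET-81→HYD7: c = 0.107327 rad, d = 684.21 km
HYD7→DART-97: c = 0.128403 rad, d = 818.57 km
Total = 684.21 + 818.57 = 1502.78 km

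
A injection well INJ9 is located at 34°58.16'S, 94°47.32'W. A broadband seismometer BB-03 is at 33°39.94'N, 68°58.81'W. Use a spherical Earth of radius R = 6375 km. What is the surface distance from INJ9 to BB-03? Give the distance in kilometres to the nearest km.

INJ9: φ = -34.96933°, λ = -94.78867°
BB-03: φ = +33.66567°, λ = -68.98017°
Δφ = 68.6350°,  Δλ = 25.8085°
a = sin²(Δφ/2) + cos φ₁ cos φ₂ sin²(Δλ/2) = 0.351861
c = 2·arcsin(√a) = 1.270002 rad = 72.7658°
d = R·c = 6375 × 1.270002 = 8096.3 km

8096 km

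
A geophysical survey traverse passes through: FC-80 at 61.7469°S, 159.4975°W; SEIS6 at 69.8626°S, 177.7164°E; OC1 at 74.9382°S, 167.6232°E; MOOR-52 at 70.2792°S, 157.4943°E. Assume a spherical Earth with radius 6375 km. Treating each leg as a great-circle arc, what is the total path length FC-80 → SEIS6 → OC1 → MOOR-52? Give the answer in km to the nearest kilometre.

FC-80→SEIS6: c = 0.213636 rad, d = 1361.93 km
SEIS6→OC1: c = 0.103057 rad, d = 656.99 km
OC1→MOOR-52: c = 0.096690 rad, d = 616.40 km
Total = 1361.93 + 656.99 + 616.40 = 2635.32 km

2635 km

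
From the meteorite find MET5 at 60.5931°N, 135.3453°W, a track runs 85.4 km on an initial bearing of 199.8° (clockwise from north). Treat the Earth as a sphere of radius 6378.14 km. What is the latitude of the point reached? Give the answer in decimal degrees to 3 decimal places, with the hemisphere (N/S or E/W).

59.870°N

δ = d/R = 85.4/6378.14 = 0.013389 rad
φ₂ = arcsin(sin φ₁ cos δ + cos φ₁ sin δ cos θ)
   = arcsin(0.87115·0.99991 + 0.49101·0.01339·-0.94088) = 59.87027°
λ₂ = λ₁ + atan2(sin θ sin δ cos φ₁, cos δ − sin φ₁ sin φ₂) = -135.86300°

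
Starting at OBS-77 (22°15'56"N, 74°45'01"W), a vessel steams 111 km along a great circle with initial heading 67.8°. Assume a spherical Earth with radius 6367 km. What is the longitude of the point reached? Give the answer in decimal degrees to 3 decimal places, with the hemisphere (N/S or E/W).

OBS-77: φ = +22.26556°, λ = -74.75028°
δ = d/R = 111/6367 = 0.017434 rad
φ₂ = arcsin(sin φ₁ cos δ + cos φ₁ sin δ cos θ)
   = arcsin(0.37890·0.99985 + 0.92544·0.01743·0.37784) = 22.63989°
λ₂ = λ₁ + atan2(sin θ sin δ cos φ₁, cos δ − sin φ₁ sin φ₂) = -73.74823°

73.748°W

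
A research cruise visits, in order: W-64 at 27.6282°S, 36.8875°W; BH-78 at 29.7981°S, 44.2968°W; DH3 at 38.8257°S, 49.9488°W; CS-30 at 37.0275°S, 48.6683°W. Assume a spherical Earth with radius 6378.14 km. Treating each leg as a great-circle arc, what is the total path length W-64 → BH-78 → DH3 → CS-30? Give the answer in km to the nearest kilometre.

W-64→BH-78: c = 0.119542 rad, d = 762.45 km
BH-78→DH3: c = 0.177285 rad, d = 1130.75 km
DH3→CS-30: c = 0.035996 rad, d = 229.59 km
Total = 762.45 + 1130.75 + 229.59 = 2122.79 km

2123 km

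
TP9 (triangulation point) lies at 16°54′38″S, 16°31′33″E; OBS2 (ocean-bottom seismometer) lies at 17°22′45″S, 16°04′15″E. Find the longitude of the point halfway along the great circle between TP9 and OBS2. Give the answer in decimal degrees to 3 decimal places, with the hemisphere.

16.299°E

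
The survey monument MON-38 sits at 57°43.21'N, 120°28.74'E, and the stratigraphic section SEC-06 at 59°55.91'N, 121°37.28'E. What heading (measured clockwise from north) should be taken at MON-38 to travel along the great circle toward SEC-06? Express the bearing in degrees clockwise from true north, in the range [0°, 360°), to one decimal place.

MON-38: φ = +57.72017°, λ = +120.47900°
SEC-06: φ = +59.93183°, λ = +121.62133°
Δλ = 1.1423°
y = sin Δλ · cos φ₂ = 0.009989
x = cos φ₁ sin φ₂ − sin φ₁ cos φ₂ cos Δλ = 0.038675
θ = atan2(y, x) = 14.4812° → 14.4812° (mod 360°)

14.5°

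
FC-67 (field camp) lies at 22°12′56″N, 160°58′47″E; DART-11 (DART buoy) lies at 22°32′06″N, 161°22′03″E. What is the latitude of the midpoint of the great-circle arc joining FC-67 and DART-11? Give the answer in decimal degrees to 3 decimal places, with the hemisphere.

22.375°N

FC-67: φ = +22.21556°, λ = +160.97972°
DART-11: φ = +22.53500°, λ = +161.36750°
Bx = cos φ₂ cos Δλ = 0.923624,  By = cos φ₂ sin Δλ = 0.006251
φₘ = atan2(sin φ₁ + sin φ₂, √((cos φ₁ + Bx)² + By²)) = 22.37539°
λₘ = λ₁ + atan2(By, cos φ₁ + Bx) = 161.17339°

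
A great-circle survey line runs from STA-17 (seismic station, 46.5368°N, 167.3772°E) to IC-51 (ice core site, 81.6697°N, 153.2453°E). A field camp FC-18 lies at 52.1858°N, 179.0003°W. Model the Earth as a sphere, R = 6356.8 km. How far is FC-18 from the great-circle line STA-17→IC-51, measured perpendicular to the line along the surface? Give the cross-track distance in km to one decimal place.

962.9 km

δ₁₃ = central angle STA-17→FC-18 = 0.183126 rad  (haversine)
θ₁₃ = bearing STA-17→FC-18 = 52.463°,  θ₁₂ = bearing STA-17→IC-51 = 356.502°
dₓₜ = R·arcsin(sin δ₁₃ · sin(θ₁₃ − θ₁₂)) = 6356.8·arcsin(0.18210·sin(-304.039°)) = 962.926 km
|dₓₜ| = 962.926 km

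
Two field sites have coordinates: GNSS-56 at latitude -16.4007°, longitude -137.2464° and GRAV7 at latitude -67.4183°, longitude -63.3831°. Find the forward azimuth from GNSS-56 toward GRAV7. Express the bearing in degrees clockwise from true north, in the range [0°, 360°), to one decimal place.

Δλ = 73.8633°
y = sin Δλ · cos φ₂ = 0.368871
x = cos φ₁ sin φ₂ − sin φ₁ cos φ₂ cos Δλ = -0.855629
θ = atan2(y, x) = 156.6786° → 156.6786° (mod 360°)

156.7°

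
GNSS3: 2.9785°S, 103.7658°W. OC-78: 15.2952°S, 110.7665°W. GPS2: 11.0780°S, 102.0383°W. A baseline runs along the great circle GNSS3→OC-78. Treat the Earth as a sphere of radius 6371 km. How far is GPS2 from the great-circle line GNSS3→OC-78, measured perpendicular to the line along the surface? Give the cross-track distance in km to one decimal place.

598.8 km

δ₁₃ = central angle GNSS3→GPS2 = 0.144490 rad  (haversine)
θ₁₃ = bearing GNSS3→GPS2 = 168.143°,  θ₁₂ = bearing GNSS3→OC-78 = 208.818°
dₓₜ = R·arcsin(sin δ₁₃ · sin(θ₁₃ − θ₁₂)) = 6371·arcsin(0.14399·sin(-40.675°)) = -598.775 km
|dₓₜ| = 598.775 km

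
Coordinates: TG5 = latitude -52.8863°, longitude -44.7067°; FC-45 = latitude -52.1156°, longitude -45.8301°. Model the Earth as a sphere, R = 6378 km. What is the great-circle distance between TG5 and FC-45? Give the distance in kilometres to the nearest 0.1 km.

Δφ = 0.7707°,  Δλ = -1.1234°
a = sin²(Δφ/2) + cos φ₁ cos φ₂ sin²(Δλ/2) = 0.000081
c = 2·arcsin(√a) = 0.017983 rad = 1.0303°
d = R·c = 6378 × 0.017983 = 114.7 km

114.7 km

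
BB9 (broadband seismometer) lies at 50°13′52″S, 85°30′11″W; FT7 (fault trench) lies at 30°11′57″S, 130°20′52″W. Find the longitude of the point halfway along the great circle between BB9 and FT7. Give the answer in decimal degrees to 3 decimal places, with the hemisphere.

BB9: φ = -50.23111°, λ = -85.50306°
FT7: φ = -30.19917°, λ = -130.34778°
Bx = cos φ₂ cos Δλ = 0.612794,  By = cos φ₂ sin Δλ = -0.609481
φₘ = atan2(sin φ₁ + sin φ₂, √((cos φ₁ + Bx)² + By²)) = -42.39416°
λₘ = λ₁ + atan2(By, cos φ₁ + Bx) = -111.45140°

111.451°W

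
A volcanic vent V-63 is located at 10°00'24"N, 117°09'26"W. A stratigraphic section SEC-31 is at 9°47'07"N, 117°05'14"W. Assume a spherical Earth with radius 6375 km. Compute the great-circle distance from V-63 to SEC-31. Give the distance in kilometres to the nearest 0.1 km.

V-63: φ = +10.00667°, λ = -117.15722°
SEC-31: φ = +9.78528°, λ = -117.08722°
Δφ = -0.2214°,  Δλ = 0.0700°
a = sin²(Δφ/2) + cos φ₁ cos φ₂ sin²(Δλ/2) = 0.000004
c = 2·arcsin(√a) = 0.004047 rad = 0.2319°
d = R·c = 6375 × 0.004047 = 25.8 km

25.8 km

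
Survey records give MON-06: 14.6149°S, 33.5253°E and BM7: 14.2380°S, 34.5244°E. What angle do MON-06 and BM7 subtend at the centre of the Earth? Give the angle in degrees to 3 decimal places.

Δφ = 0.3769°,  Δλ = 0.9991°
a = sin²(Δφ/2) + cos φ₁ cos φ₂ sin²(Δλ/2) = 0.000082
c = 2·arcsin(√a) = 0.018124 rad = 1.0384°

1.038°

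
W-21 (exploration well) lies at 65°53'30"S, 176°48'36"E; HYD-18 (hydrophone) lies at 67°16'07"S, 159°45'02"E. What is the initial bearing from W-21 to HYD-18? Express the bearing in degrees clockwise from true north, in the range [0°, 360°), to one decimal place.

250.8°

W-21: φ = -65.89167°, λ = +176.81000°
HYD-18: φ = -67.26861°, λ = +159.75056°
Δλ = -17.0594°
y = sin Δλ · cos φ₂ = -0.113359
x = cos φ₁ sin φ₂ − sin φ₁ cos φ₂ cos Δλ = -0.039549
θ = atan2(y, x) = -109.2328° → 250.7672° (mod 360°)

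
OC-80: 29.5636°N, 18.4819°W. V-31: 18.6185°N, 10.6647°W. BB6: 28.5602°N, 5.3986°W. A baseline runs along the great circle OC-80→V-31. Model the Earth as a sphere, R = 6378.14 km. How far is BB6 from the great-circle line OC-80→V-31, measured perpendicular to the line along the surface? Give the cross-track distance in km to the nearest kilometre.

1023 km

δ₁₃ = central angle OC-80→BB6 = 0.200256 rad  (haversine)
θ₁₃ = bearing OC-80→BB6 = 91.804°,  θ₁₂ = bearing OC-80→V-31 = 145.210°
dₓₜ = R·arcsin(sin δ₁₃ · sin(θ₁₃ − θ₁₂)) = 6378.14·arcsin(0.19892·sin(-53.406°)) = -1023.025 km
|dₓₜ| = 1023.025 km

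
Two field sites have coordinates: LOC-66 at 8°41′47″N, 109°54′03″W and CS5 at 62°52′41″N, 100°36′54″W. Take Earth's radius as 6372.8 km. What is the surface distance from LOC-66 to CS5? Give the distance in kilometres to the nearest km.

6073 km

LOC-66: φ = +8.69639°, λ = -109.90083°
CS5: φ = +62.87806°, λ = -100.61500°
Δφ = 54.1817°,  Δλ = 9.2858°
a = sin²(Δφ/2) + cos φ₁ cos φ₂ sin²(Δλ/2) = 0.210344
c = 2·arcsin(√a) = 0.952912 rad = 54.5979°
d = R·c = 6372.8 × 0.952912 = 6072.7 km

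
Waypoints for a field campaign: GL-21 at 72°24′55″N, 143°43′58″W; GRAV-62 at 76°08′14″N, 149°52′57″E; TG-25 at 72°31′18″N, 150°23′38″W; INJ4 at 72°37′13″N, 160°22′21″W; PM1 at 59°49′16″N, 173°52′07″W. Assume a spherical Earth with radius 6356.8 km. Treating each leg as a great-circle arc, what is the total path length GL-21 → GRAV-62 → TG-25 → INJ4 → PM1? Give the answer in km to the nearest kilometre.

5541 km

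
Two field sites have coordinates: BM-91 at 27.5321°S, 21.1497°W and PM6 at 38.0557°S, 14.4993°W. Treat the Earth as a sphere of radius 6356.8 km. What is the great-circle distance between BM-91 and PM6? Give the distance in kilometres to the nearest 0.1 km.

Δφ = -10.5236°,  Δλ = 6.6504°
a = sin²(Δφ/2) + cos φ₁ cos φ₂ sin²(Δλ/2) = 0.010759
c = 2·arcsin(√a) = 0.207827 rad = 11.9076°
d = R·c = 6356.8 × 0.207827 = 1321.1 km

1321.1 km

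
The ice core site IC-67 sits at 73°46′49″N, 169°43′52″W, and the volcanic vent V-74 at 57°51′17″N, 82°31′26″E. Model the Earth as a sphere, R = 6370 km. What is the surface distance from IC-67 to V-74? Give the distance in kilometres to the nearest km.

IC-67: φ = +73.78028°, λ = -169.73111°
V-74: φ = +57.85472°, λ = +82.52389°
Δφ = -15.9256°,  Δλ = -107.7450°
a = sin²(Δφ/2) + cos φ₁ cos φ₂ sin²(Δλ/2) = 0.116148
c = 2·arcsin(√a) = 0.695544 rad = 39.8518°
d = R·c = 6370 × 0.695544 = 4430.6 km

4431 km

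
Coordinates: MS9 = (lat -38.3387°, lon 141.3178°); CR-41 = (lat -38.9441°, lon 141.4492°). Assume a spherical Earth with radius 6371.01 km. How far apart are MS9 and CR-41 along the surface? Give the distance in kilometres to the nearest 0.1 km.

68.3 km

Δφ = -0.6054°,  Δλ = 0.1314°
a = sin²(Δφ/2) + cos φ₁ cos φ₂ sin²(Δλ/2) = 0.000029
c = 2·arcsin(√a) = 0.010717 rad = 0.6140°
d = R·c = 6371.01 × 0.010717 = 68.3 km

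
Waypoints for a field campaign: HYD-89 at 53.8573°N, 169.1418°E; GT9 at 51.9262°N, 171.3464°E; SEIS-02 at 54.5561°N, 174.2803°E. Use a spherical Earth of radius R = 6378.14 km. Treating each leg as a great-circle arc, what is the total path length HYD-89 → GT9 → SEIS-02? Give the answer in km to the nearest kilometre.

HYD-89→GT9: c = 0.040921 rad, d = 261.00 km
GT9→SEIS-02: c = 0.055179 rad, d = 351.94 km
Total = 261.00 + 351.94 = 612.94 km

613 km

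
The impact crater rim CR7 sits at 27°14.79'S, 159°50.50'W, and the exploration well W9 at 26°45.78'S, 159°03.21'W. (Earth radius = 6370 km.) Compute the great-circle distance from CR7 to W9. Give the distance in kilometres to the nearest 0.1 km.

CR7: φ = -27.24650°, λ = -159.84167°
W9: φ = -26.76300°, λ = -159.05350°
Δφ = 0.4835°,  Δλ = 0.7882°
a = sin²(Δφ/2) + cos φ₁ cos φ₂ sin²(Δλ/2) = 0.000055
c = 2·arcsin(√a) = 0.014880 rad = 0.8526°
d = R·c = 6370 × 0.014880 = 94.8 km

94.8 km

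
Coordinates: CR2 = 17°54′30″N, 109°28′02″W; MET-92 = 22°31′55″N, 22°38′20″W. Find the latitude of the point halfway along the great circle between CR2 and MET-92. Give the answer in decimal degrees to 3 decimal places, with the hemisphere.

26.885°N

CR2: φ = +17.90833°, λ = -109.46722°
MET-92: φ = +22.53194°, λ = -22.63889°
Bx = cos φ₂ cos Δλ = 0.051104,  By = cos φ₂ sin Δλ = 0.922251
φₘ = atan2(sin φ₁ + sin φ₂, √((cos φ₁ + Bx)² + By²)) = 26.88525°
λₘ = λ₁ + atan2(By, cos φ₁ + Bx) = -66.85906°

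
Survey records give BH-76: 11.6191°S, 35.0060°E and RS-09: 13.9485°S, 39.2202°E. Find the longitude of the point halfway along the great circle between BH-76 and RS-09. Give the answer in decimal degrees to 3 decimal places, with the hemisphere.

Bx = cos φ₂ cos Δλ = 0.967889,  By = cos φ₂ sin Δλ = 0.071318
φₘ = atan2(sin φ₁ + sin φ₂, √((cos φ₁ + Bx)² + By²)) = -12.79216°
λₘ = λ₁ + atan2(By, cos φ₁ + Bx) = 37.10338°

37.103°E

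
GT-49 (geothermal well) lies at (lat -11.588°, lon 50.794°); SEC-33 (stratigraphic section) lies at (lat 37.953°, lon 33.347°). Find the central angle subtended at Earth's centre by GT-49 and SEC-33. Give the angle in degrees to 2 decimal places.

52.17°

Δφ = 49.5410°,  Δλ = -17.4470°
a = sin²(Δφ/2) + cos φ₁ cos φ₂ sin²(Δλ/2) = 0.193316
c = 2·arcsin(√a) = 0.910479 rad = 52.1666°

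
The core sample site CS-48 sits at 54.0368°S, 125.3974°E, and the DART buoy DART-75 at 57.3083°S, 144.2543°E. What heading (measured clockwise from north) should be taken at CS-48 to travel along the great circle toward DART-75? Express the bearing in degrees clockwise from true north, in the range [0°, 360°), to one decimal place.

Δλ = 18.8569°
y = sin Δλ · cos φ₂ = 0.174569
x = cos φ₁ sin φ₂ − sin φ₁ cos φ₂ cos Δλ = -0.080531
θ = atan2(y, x) = 114.7644° → 114.7644° (mod 360°)

114.8°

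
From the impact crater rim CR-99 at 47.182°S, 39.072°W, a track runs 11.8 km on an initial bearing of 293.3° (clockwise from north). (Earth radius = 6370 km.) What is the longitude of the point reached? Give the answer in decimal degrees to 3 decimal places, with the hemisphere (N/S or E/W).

δ = d/R = 11.8/6370 = 0.001852 rad
φ₂ = arcsin(sin φ₁ cos δ + cos φ₁ sin δ cos θ)
   = arcsin(-0.73352·1.00000 + 0.67967·0.00185·0.39555) = -47.13993°
λ₂ = λ₁ + atan2(sin θ sin δ cos φ₁, cos δ − sin φ₁ sin φ₂) = -39.21531°

39.215°W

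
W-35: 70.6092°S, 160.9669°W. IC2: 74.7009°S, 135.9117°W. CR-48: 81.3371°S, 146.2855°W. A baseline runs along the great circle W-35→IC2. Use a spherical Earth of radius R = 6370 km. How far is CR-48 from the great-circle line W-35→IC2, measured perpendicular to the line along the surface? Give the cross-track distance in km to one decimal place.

771.4 km

δ₁₃ = central angle W-35→CR-48 = 0.195814 rad  (haversine)
θ₁₃ = bearing W-35→CR-48 = 168.685°,  θ₁₂ = bearing W-35→IC2 = 130.303°
dₓₜ = R·arcsin(sin δ₁₃ · sin(θ₁₃ − θ₁₂)) = 6370·arcsin(0.19457·sin(38.382°)) = 771.422 km
|dₓₜ| = 771.422 km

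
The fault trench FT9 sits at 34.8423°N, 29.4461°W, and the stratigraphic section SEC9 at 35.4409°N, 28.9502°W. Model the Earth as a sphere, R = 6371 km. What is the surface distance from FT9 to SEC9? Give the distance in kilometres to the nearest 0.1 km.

Δφ = 0.5986°,  Δλ = 0.4959°
a = sin²(Δφ/2) + cos φ₁ cos φ₂ sin²(Δλ/2) = 0.000040
c = 2·arcsin(√a) = 0.012619 rad = 0.7230°
d = R·c = 6371 × 0.012619 = 80.4 km

80.4 km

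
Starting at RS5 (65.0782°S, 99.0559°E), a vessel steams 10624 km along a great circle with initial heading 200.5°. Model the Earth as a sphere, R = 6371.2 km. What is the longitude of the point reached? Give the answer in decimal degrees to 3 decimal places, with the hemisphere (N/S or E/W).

59.472°W

δ = d/R = 10624/6371.2 = 1.667504 rad
φ₂ = arcsin(sin φ₁ cos δ + cos φ₁ sin δ cos θ)
   = arcsin(-0.90688·-0.09656 + 0.42138·0.99533·-0.93667) = -17.77536°
λ₂ = λ₁ + atan2(sin θ sin δ cos φ₁, cos δ − sin φ₁ sin φ₂) = -59.47214°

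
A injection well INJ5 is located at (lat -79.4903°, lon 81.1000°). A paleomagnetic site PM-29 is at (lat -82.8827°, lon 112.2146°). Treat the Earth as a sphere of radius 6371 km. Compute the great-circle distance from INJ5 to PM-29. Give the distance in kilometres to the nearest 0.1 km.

Δφ = -3.3924°,  Δλ = 31.1146°
a = sin²(Δφ/2) + cos φ₁ cos φ₂ sin²(Δλ/2) = 0.002502
c = 2·arcsin(√a) = 0.100078 rad = 5.7340°
d = R·c = 6371 × 0.100078 = 637.6 km

637.6 km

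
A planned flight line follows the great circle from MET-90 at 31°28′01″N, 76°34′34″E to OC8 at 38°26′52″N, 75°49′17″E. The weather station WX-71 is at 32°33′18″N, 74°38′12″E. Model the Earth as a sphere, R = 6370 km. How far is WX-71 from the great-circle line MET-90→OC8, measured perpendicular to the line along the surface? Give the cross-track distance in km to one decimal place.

MET-90: φ = +31.46694°, λ = +76.57611°
OC8: φ = +38.44778°, λ = +75.82139°
WX-71: φ = +32.55500°, λ = +74.63667°
δ₁₃ = central angle MET-90→WX-71 = 0.034415 rad  (haversine)
θ₁₃ = bearing MET-90→WX-71 = 304.000°,  θ₁₂ = bearing MET-90→OC8 = 355.150°
dₓₜ = R·arcsin(sin δ₁₃ · sin(θ₁₃ − θ₁₂)) = 6370·arcsin(0.03441·sin(-51.149°)) = -170.715 km
|dₓₜ| = 170.715 km

170.7 km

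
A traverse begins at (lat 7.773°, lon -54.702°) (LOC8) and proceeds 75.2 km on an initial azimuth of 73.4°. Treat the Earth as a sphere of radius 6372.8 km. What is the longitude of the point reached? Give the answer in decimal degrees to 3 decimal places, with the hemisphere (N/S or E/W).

54.048°W

δ = d/R = 75.2/6372.8 = 0.011800 rad
φ₂ = arcsin(sin φ₁ cos δ + cos φ₁ sin δ cos θ)
   = arcsin(0.13525·0.99993 + 0.99081·0.01180·0.28569) = 7.96565°
λ₂ = λ₁ + atan2(sin θ sin δ cos φ₁, cos δ − sin φ₁ sin φ₂) = -54.04777°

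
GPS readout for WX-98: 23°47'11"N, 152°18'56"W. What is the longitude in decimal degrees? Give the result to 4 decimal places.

152.3156°W

152° + 18′/60 + 56″/3600 = 152 + 0.30000 + 0.01556 = 152.3156°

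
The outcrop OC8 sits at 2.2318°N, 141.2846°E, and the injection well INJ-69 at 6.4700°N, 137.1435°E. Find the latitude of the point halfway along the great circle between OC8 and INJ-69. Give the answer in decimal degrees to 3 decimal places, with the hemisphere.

Bx = cos φ₂ cos Δλ = 0.991037,  By = cos φ₂ sin Δλ = -0.071753
φₘ = atan2(sin φ₁ + sin φ₂, √((cos φ₁ + Bx)² + By²)) = 4.35373°
λₘ = λ₁ + atan2(By, cos φ₁ + Bx) = 139.21988°

4.354°N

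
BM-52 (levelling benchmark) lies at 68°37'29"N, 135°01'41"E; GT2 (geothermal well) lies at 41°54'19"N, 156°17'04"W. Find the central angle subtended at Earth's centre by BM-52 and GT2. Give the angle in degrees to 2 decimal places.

BM-52: φ = +68.62472°, λ = +135.02806°
GT2: φ = +41.90528°, λ = -156.28444°
Δφ = -26.7194°,  Δλ = 68.6875°
a = sin²(Δφ/2) + cos φ₁ cos φ₂ sin²(Δλ/2) = 0.139725
c = 2·arcsin(√a) = 0.766202 rad = 43.9002°

43.90°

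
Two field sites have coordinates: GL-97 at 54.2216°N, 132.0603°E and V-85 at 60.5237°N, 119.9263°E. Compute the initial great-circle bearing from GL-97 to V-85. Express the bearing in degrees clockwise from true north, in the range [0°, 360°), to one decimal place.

Δλ = -12.1340°
y = sin Δλ · cos φ₂ = -0.103431
x = cos φ₁ sin φ₂ − sin φ₁ cos φ₂ cos Δλ = 0.118689
θ = atan2(y, x) = -41.0703° → 318.9297° (mod 360°)

318.9°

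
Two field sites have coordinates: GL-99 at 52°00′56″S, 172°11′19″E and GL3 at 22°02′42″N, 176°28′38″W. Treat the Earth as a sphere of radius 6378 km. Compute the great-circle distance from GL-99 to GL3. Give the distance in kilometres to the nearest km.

GL-99: φ = -52.01556°, λ = +172.18861°
GL3: φ = +22.04500°, λ = -176.47722°
Δφ = 74.0606°,  Δλ = 11.3342°
a = sin²(Δφ/2) + cos φ₁ cos φ₂ sin²(Δλ/2) = 0.368252
c = 2·arcsin(√a) = 1.304152 rad = 74.7224°
d = R·c = 6378 × 1.304152 = 8317.9 km

8318 km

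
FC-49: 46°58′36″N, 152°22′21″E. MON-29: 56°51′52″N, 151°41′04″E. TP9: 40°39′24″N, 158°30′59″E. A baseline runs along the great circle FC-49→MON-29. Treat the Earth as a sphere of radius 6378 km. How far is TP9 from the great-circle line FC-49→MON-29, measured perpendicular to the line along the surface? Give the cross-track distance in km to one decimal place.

FC-49: φ = +46.97667°, λ = +152.37250°
MON-29: φ = +56.86444°, λ = +151.68444°
TP9: φ = +40.65667°, λ = +158.51639°
δ₁₃ = central angle FC-49→TP9 = 0.134641 rad  (haversine)
θ₁₃ = bearing FC-49→TP9 = 142.782°,  θ₁₂ = bearing FC-49→MON-29 = 357.811°
dₓₜ = R·arcsin(sin δ₁₃ · sin(θ₁₃ − θ₁₂)) = 6378·arcsin(0.13423·sin(-215.030°)) = 491.918 km
|dₓₜ| = 491.918 km

491.9 km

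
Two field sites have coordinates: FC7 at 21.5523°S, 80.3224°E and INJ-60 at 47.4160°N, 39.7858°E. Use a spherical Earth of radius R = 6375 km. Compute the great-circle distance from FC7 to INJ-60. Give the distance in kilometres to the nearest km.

8679 km

Δφ = 68.9683°,  Δλ = -40.5366°
a = sin²(Δφ/2) + cos φ₁ cos φ₂ sin²(Δλ/2) = 0.396084
c = 2·arcsin(√a) = 1.361438 rad = 78.0046°
d = R·c = 6375 × 1.361438 = 8679.2 km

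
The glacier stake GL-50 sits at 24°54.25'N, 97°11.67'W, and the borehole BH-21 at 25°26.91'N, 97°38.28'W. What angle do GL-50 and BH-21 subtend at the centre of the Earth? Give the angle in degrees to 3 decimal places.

0.676°

GL-50: φ = +24.90417°, λ = -97.19450°
BH-21: φ = +25.44850°, λ = -97.63800°
Δφ = 0.5443°,  Δλ = -0.4435°
a = sin²(Δφ/2) + cos φ₁ cos φ₂ sin²(Δλ/2) = 0.000035
c = 2·arcsin(√a) = 0.011804 rad = 0.6763°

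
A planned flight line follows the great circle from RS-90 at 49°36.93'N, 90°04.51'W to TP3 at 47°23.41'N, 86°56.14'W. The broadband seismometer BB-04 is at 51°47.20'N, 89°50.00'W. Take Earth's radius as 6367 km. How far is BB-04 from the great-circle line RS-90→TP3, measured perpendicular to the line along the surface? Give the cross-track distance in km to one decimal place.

180.3 km

RS-90: φ = +49.61550°, λ = -90.07517°
TP3: φ = +47.39017°, λ = -86.93567°
BB-04: φ = +51.78667°, λ = -89.83333°
δ₁₃ = central angle RS-90→BB-04 = 0.037988 rad  (haversine)
θ₁₃ = bearing RS-90→BB-04 = 3.942°,  θ₁₂ = bearing RS-90→TP3 = 135.746°
dₓₜ = R·arcsin(sin δ₁₃ · sin(θ₁₃ − θ₁₂)) = 6367·arcsin(0.03798·sin(-131.804°)) = -180.278 km
|dₓₜ| = 180.278 km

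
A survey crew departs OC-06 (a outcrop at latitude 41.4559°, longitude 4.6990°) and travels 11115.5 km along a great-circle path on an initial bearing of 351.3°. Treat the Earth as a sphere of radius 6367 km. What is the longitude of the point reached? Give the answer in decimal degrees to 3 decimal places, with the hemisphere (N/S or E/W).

δ = d/R = 11115.5/6367 = 1.745799 rad
φ₂ = arcsin(sin φ₁ cos δ + cos φ₁ sin δ cos θ)
   = arcsin(0.66204·-0.17411 + 0.74947·0.98473·0.98849) = 37.89802°
λ₂ = λ₁ + atan2(sin θ sin δ cos φ₁, cos δ − sin φ₁ sin φ₂) = -164.42065°

164.421°W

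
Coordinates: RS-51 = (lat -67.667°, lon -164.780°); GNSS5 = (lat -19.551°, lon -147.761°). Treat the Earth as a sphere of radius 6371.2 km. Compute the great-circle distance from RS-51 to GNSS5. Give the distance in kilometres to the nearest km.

5483 km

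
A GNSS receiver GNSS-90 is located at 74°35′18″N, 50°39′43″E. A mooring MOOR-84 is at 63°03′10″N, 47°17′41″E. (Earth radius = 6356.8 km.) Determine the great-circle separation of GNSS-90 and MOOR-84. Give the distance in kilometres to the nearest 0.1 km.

1286.4 km

GNSS-90: φ = +74.58833°, λ = +50.66194°
MOOR-84: φ = +63.05278°, λ = +47.29472°
Δφ = -11.5356°,  Δλ = -3.3672°
a = sin²(Δφ/2) + cos φ₁ cos φ₂ sin²(Δλ/2) = 0.010204
c = 2·arcsin(√a) = 0.202370 rad = 11.5950°
d = R·c = 6356.8 × 0.202370 = 1286.4 km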